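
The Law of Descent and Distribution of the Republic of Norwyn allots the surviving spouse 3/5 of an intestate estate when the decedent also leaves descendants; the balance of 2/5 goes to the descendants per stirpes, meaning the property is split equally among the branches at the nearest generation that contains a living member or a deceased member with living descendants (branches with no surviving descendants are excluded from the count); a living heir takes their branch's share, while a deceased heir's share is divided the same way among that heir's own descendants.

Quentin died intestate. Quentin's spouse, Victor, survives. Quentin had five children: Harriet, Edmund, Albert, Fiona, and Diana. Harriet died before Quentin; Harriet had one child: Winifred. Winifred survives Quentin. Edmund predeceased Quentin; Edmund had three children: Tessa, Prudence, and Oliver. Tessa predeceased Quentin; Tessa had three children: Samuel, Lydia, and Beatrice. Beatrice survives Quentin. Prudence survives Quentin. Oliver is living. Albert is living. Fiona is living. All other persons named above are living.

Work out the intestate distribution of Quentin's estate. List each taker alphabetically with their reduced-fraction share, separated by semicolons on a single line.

Albert 2/25; Beatrice 2/225; Diana 2/25; Fiona 2/25; Lydia 2/225; Oliver 2/75; Prudence 2/75; Samuel 2/225; Victor 3/5; Winifred 2/25

Victor, as surviving spouse, takes 3/5.
The remaining 2/5 passes to Quentin's descendants per stirpes.
The 2/5 is divided into 5 equal shares of 2/25 among Harriet, Edmund, Albert, Fiona, Diana.
Harriet predeceased; the 2/25 allotted to Harriet's branch passes to Harriet's issue by representation.
Winifred is the sole taker at this level and receives the full 2/25.
Edmund predeceased; the 2/25 allotted to Edmund's branch passes to Edmund's issue by representation.
The 2/25 is divided into 3 equal shares of 2/75 among Tessa, Prudence, Oliver.
Tessa predeceased; the 2/75 allotted to Tessa's branch passes to Tessa's issue by representation.
The 2/75 is divided into 3 equal shares of 2/225 among Samuel, Lydia, Beatrice.
Samuel is living and takes 2/225.
Lydia is living and takes 2/225.
Beatrice is living and takes 2/225.
Prudence is living and takes 2/75.
Oliver is living and takes 2/75.
Albert is living and takes 2/25.
Fiona is living and takes 2/25.
Diana is living and takes 2/25.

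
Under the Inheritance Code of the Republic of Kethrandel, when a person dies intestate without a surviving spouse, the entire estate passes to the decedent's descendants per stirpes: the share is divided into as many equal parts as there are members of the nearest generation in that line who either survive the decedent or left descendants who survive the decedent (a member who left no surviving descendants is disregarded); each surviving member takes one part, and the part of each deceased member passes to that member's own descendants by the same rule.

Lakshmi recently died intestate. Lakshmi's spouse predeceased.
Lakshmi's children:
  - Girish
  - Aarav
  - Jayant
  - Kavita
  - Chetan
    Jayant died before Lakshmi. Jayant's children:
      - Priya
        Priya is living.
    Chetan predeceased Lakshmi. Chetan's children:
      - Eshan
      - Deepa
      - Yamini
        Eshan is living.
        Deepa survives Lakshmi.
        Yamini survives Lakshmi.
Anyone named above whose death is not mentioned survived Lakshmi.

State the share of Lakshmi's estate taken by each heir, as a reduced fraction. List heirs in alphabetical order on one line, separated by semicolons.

Aarav 1/5; Deepa 1/15; Eshan 1/15; Girish 1/5; Kavita 1/5; Priya 1/5; Yamini 1/15

There is no surviving spouse, so the entire estate passes to Lakshmi's descendants per stirpes.
The estate is divided into 5 equal shares of 1/5 among Girish, Aarav, Jayant, Kavita, Chetan.
Girish is living and takes 1/5.
Aarav is living and takes 1/5.
Jayant predeceased; the 1/5 allotted to Jayant's branch passes to Jayant's issue by representation.
Priya is the sole taker at this level and receives the full 1/5.
Kavita is living and takes 1/5.
Chetan predeceased; the 1/5 allotted to Chetan's branch passes to Chetan's issue by representation.
The 1/5 is divided into 3 equal shares of 1/15 among Eshan, Deepa, Yamini.
Eshan is living and takes 1/15.
Deepa is living and takes 1/15.
Yamini is living and takes 1/15.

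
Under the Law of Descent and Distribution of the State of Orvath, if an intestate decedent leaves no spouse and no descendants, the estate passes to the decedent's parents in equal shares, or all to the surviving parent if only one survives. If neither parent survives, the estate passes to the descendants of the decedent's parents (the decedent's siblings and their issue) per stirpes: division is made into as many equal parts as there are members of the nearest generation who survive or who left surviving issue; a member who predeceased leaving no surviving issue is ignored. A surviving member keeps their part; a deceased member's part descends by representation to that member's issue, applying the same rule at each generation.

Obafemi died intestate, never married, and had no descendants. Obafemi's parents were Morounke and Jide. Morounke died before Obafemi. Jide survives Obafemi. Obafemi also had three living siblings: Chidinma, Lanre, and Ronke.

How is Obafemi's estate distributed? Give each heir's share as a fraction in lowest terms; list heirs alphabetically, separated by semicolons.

Only one parent, Jide, survives, so Jide takes the entire estate. The siblings take nothing because a surviving parent has priority.

Jide 1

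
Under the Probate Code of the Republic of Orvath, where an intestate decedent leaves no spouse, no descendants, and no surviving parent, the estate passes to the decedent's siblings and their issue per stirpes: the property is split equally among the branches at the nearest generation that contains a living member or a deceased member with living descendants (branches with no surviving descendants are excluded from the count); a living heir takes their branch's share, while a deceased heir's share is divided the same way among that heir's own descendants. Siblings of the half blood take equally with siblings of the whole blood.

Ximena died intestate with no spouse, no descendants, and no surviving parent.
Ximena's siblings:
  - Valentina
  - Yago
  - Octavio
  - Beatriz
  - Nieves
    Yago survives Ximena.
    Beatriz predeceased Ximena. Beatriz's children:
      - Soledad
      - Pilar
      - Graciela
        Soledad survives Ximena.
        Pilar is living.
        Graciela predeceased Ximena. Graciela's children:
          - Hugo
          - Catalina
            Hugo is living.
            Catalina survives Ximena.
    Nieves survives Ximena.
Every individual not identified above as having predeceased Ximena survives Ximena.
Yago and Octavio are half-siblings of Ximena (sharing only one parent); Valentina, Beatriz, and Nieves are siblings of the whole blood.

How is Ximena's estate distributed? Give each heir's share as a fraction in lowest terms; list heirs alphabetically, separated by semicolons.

No spouse, descendants, or parent survives, so the estate passes to Ximena's siblings per stirpes.
Half-blood and whole-blood siblings take equally under the stated rule.
The estate is divided into 5 equal shares of 1/5 among Valentina, Yago, Octavio, Beatriz, Nieves.
Valentina is living and takes 1/5.
Yago is living and takes 1/5.
Octavio is living and takes 1/5.
Beatriz predeceased; the 1/5 allotted to Beatriz's branch passes to Beatriz's issue by representation.
The 1/5 is divided into 3 equal shares of 1/15 among Soledad, Pilar, Graciela.
Soledad is living and takes 1/15.
Pilar is living and takes 1/15.
Graciela predeceased; the 1/15 allotted to Graciela's branch passes to Graciela's issue by representation.
The 1/15 is divided into 2 equal shares of 1/30 among Hugo, Catalina.
Hugo is living and takes 1/30.
Catalina is living and takes 1/30.
Nieves is living and takes 1/5.

Catalina 1/30; Hugo 1/30; Nieves 1/5; Octavio 1/5; Pilar 1/15; Soledad 1/15; Valentina 1/5; Yago 1/5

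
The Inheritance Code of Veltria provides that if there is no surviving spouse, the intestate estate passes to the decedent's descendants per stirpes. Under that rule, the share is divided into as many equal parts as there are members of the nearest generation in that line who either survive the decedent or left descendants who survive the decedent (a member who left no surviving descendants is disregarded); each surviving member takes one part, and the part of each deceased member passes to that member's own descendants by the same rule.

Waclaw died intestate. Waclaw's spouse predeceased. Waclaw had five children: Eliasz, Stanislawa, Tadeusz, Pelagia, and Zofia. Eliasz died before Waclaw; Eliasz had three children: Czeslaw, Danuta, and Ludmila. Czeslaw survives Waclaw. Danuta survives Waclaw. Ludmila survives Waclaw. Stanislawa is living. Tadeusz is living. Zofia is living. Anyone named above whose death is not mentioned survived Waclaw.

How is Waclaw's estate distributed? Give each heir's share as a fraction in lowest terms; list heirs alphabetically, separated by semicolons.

There is no surviving spouse, so the entire estate passes to Waclaw's descendants per stirpes.
The estate is divided into 5 equal shares of 1/5 among Eliasz, Stanislawa, Tadeusz, Pelagia, Zofia.
Eliasz predeceased; the 1/5 allotted to Eliasz's branch passes to Eliasz's issue by representation.
The 1/5 is divided into 3 equal shares of 1/15 among Czeslaw, Danuta, Ludmila.
Czeslaw is living and takes 1/15.
Danuta is living and takes 1/15.
Ludmila is living and takes 1/15.
Stanislawa is living and takes 1/5.
Tadeusz is living and takes 1/5.
Pelagia is living and takes 1/5.
Zofia is living and takes 1/5.

Czeslaw 1/15; Danuta 1/15; Ludmila 1/15; Pelagia 1/5; Stanislawa 1/5; Tadeusz 1/5; Zofia 1/5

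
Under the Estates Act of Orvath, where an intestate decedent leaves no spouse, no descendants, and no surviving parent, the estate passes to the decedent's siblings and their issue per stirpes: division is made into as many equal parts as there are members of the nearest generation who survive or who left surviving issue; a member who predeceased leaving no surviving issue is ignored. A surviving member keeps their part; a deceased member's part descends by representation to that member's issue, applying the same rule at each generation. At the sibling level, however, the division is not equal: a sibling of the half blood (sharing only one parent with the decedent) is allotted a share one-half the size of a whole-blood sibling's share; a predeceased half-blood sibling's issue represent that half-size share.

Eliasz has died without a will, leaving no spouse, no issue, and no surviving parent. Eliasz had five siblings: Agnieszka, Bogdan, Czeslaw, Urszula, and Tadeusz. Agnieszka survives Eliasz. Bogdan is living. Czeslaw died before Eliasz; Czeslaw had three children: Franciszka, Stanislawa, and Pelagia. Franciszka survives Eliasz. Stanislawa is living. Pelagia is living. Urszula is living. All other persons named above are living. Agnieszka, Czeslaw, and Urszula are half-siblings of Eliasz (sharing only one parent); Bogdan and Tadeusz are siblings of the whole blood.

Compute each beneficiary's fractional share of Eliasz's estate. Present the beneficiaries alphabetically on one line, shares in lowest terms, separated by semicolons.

Agnieszka 1/7; Bogdan 2/7; Franciszka 1/21; Pelagia 1/21; Stanislawa 1/21; Tadeusz 2/7; Urszula 1/7

No spouse, descendants, or parent survives, so the estate passes to Eliasz's siblings per stirpes.
Half-blood siblings count for one-half the weight of whole-blood siblings at the initial division.
Dividing 1 in proportion to weights (total weight 7/2): Agnieszka (weight 1/2) → 1/7; Bogdan (weight 1) → 2/7; Czeslaw (weight 1/2) → 1/7; Urszula (weight 1/2) → 1/7; Tadeusz (weight 1) → 2/7.
Agnieszka is living and takes 1/7.
Bogdan is living and takes 2/7.
Czeslaw predeceased; the 1/7 allotted to Czeslaw's branch passes to Czeslaw's issue by representation.
The 1/7 is divided into 3 equal shares of 1/21 among Franciszka, Stanislawa, Pelagia.
Franciszka is living and takes 1/21.
Stanislawa is living and takes 1/21.
Pelagia is living and takes 1/21.
Urszula is living and takes 1/7.
Tadeusz is living and takes 2/7.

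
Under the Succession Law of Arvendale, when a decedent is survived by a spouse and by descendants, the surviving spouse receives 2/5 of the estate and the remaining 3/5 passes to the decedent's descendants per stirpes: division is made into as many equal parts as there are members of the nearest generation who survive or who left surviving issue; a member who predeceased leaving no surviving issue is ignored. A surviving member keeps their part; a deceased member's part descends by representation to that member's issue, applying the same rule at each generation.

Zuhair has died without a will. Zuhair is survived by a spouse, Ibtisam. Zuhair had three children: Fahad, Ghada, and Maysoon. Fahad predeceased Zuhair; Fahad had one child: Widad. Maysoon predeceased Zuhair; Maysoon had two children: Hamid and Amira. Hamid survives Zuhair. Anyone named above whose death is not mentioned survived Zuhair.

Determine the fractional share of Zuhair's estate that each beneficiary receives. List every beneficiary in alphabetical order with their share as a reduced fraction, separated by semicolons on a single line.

Amira 1/10; Ghada 1/5; Hamid 1/10; Ibtisam 2/5; Widad 1/5

Ibtisam, as surviving spouse, takes 2/5.
The remaining 3/5 passes to Zuhair's descendants per stirpes.
The 3/5 is divided into 3 equal shares of 1/5 among Fahad, Ghada, Maysoon.
Fahad predeceased; the 1/5 allotted to Fahad's branch passes to Fahad's issue by representation.
Widad is the sole taker at this level and receives the full 1/5.
Ghada is living and takes 1/5.
Maysoon predeceased; the 1/5 allotted to Maysoon's branch passes to Maysoon's issue by representation.
The 1/5 is divided into 2 equal shares of 1/10 among Hamid, Amira.
Hamid is living and takes 1/10.
Amira is living and takes 1/10.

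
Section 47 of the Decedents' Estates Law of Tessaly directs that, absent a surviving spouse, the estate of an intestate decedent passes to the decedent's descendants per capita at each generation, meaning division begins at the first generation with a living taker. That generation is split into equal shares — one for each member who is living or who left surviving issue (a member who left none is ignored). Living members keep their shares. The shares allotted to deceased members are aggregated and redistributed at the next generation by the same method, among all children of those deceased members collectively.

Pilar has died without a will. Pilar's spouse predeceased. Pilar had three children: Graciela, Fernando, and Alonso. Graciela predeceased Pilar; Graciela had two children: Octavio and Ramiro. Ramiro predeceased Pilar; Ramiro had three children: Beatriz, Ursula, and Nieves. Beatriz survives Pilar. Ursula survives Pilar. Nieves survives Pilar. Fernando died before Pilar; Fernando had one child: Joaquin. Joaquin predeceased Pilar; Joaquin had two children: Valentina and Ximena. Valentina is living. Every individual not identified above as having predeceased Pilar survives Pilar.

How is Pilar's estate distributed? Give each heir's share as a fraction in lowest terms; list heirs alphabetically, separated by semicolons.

There is no surviving spouse, so the entire estate passes to Pilar's descendants per capita at each generation.
At generation 1 (Graciela, Fernando, Alonso) there are 3 shares of (1)/3 = 1/3 each.
Living: Alonso — each takes 1/3.
Deceased: Graciela and Fernando. Their combined 2/3 is pooled and carried to generation 2.
At generation 2 (Octavio, Ramiro, Joaquin) there are 3 shares of (2/3)/3 = 2/9 each.
Living: Octavio — each takes 2/9.
Deceased: Ramiro and Joaquin. Their combined 4/9 is pooled and carried to generation 3.
At generation 3 (Beatriz, Ursula, Nieves, Valentina, Ximena) there are 5 shares of (4/9)/5 = 4/45 each.
Living: Beatriz, Ursula, Nieves, Valentina, and Ximena — each takes 4/45.

Alonso 1/3; Beatriz 4/45; Nieves 4/45; Octavio 2/9; Ursula 4/45; Valentina 4/45; Ximena 4/45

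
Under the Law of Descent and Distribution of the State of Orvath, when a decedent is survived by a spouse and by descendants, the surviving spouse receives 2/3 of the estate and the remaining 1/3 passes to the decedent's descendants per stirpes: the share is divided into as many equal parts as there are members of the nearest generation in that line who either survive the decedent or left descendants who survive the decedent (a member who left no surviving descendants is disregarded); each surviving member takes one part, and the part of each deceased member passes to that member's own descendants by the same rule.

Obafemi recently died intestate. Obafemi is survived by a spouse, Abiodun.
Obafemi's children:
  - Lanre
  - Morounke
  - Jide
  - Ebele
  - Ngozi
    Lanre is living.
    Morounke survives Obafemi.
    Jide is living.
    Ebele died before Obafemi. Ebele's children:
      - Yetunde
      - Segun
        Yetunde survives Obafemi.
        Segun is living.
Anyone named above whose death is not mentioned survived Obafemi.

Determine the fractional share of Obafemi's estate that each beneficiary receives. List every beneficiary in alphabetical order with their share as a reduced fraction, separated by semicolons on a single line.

Abiodun, as surviving spouse, takes 2/3.
The remaining 1/3 passes to Obafemi's descendants per stirpes.
The 1/3 is divided into 5 equal shares of 1/15 among Lanre, Morounke, Jide, Ebele, Ngozi.
Lanre is living and takes 1/15.
Morounke is living and takes 1/15.
Jide is living and takes 1/15.
Ebele predeceased; the 1/15 allotted to Ebele's branch passes to Ebele's issue by representation.
The 1/15 is divided into 2 equal shares of 1/30 among Yetunde, Segun.
Yetunde is living and takes 1/30.
Segun is living and takes 1/30.
Ngozi is living and takes 1/15.

Abiodun 2/3; Jide 1/15; Lanre 1/15; Morounke 1/15; Ngozi 1/15; Segun 1/30; Yetunde 1/30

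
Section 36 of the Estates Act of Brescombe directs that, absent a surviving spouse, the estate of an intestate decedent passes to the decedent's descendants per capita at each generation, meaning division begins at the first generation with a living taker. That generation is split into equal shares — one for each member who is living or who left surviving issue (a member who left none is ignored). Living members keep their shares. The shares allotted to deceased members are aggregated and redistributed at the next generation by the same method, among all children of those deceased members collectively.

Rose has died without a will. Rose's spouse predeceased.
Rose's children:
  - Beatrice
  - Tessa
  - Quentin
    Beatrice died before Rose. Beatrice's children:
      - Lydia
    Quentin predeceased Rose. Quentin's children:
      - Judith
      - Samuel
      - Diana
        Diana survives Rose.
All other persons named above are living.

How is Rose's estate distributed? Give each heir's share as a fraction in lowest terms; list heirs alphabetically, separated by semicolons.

Diana 1/6; Judith 1/6; Lydia 1/6; Samuel 1/6; Tessa 1/3

There is no surviving spouse, so the entire estate passes to Rose's descendants per capita at each generation.
At generation 1 (Beatrice, Tessa, Quentin) there are 3 shares of (1)/3 = 1/3 each.
Living: Tessa — each takes 1/3.
Deceased: Beatrice and Quentin. Their combined 2/3 is pooled and carried to generation 2.
At generation 2 (Lydia, Judith, Samuel, Diana) there are 4 shares of (2/3)/4 = 1/6 each.
Living: Lydia, Judith, Samuel, and Diana — each takes 1/6.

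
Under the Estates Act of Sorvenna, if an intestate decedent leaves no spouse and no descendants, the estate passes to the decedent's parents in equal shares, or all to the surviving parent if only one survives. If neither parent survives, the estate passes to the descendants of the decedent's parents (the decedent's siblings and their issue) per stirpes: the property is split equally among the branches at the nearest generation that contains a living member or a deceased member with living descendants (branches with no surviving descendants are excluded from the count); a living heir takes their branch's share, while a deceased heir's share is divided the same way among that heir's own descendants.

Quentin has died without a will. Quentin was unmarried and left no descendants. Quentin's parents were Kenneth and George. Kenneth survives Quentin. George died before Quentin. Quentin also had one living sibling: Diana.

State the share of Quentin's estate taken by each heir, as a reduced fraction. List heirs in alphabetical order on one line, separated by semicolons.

Kenneth 1

Only one parent, Kenneth, survives, so Kenneth takes the entire estate. The siblings take nothing because a surviving parent has priority.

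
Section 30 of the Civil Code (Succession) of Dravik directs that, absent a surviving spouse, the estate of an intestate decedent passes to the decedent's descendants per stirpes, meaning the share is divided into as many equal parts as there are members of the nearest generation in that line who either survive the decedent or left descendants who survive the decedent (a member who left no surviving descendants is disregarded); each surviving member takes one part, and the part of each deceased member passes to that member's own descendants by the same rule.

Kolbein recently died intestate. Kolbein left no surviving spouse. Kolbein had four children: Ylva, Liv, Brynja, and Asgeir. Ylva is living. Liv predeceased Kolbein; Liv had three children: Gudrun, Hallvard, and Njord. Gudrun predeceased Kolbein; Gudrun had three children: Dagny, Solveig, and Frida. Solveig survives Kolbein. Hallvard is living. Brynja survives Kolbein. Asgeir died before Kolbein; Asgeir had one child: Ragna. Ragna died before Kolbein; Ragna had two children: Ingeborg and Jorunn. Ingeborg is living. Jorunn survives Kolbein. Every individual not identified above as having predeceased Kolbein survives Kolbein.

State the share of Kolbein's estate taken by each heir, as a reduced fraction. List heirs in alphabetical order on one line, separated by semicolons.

Brynja 1/4; Dagny 1/36; Frida 1/36; Hallvard 1/12; Ingeborg 1/8; Jorunn 1/8; Njord 1/12; Solveig 1/36; Ylva 1/4

There is no surviving spouse, so the entire estate passes to Kolbein's descendants per stirpes.
The estate is divided into 4 equal shares of 1/4 among Ylva, Liv, Brynja, Asgeir.
Ylva is living and takes 1/4.
Liv predeceased; the 1/4 allotted to Liv's branch passes to Liv's issue by representation.
The 1/4 is divided into 3 equal shares of 1/12 among Gudrun, Hallvard, Njord.
Gudrun predeceased; the 1/12 allotted to Gudrun's branch passes to Gudrun's issue by representation.
The 1/12 is divided into 3 equal shares of 1/36 among Dagny, Solveig, Frida.
Dagny is living and takes 1/36.
Solveig is living and takes 1/36.
Frida is living and takes 1/36.
Hallvard is living and takes 1/12.
Njord is living and takes 1/12.
Brynja is living and takes 1/4.
Asgeir predeceased; the 1/4 allotted to Asgeir's branch passes to Asgeir's issue by representation.
Ragna's line is the sole branch at this level, so the full 1/4 passes to Ragna's issue by representation.
The 1/4 is divided into 2 equal shares of 1/8 among Ingeborg, Jorunn.
Ingeborg is living and takes 1/8.
Jorunn is living and takes 1/8.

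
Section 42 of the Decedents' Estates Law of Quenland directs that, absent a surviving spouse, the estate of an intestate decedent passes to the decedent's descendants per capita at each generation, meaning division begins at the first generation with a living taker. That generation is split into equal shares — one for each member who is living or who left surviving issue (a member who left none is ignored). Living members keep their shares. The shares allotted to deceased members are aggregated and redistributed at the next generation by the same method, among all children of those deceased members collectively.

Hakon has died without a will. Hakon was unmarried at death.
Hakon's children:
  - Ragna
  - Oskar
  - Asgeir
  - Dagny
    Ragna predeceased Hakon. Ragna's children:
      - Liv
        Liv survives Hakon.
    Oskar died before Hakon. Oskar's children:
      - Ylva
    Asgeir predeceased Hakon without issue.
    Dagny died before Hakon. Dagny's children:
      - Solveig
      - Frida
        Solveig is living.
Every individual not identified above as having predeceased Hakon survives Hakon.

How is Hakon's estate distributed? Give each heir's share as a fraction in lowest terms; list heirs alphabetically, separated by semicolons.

Frida 1/4; Liv 1/4; Solveig 1/4; Ylva 1/4

There is no surviving spouse, so the entire estate passes to Hakon's descendants per capita at each generation.
No one at generation 1 (Ragna, Oskar, Dagny) is living; moving to the next generation.
At generation 2 (Liv, Ylva, Solveig, Frida) there are 4 shares of (1)/4 = 1/4 each.
Living: Liv, Ylva, Solveig, and Frida — each takes 1/4.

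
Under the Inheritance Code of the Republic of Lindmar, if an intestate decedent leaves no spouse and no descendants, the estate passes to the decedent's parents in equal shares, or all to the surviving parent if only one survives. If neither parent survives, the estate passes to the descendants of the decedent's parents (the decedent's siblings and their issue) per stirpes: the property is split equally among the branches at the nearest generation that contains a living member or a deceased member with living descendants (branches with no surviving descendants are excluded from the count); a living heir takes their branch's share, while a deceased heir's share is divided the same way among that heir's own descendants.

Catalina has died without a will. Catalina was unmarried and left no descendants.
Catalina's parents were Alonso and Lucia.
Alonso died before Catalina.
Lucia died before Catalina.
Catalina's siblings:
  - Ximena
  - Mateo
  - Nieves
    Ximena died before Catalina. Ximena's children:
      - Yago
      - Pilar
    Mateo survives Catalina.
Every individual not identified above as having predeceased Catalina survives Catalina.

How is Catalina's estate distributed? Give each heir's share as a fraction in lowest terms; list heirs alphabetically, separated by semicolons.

Mateo 1/3; Nieves 1/3; Pilar 1/6; Yago 1/6

Neither parent survives and there are no descendants, so the estate passes to Catalina's siblings and their issue per stirpes.
The estate is divided into 3 equal shares of 1/3 among Ximena, Mateo, Nieves.
Ximena predeceased; the 1/3 allotted to Ximena's branch passes to Ximena's issue by representation.
The 1/3 is divided into 2 equal shares of 1/6 among Yago, Pilar.
Yago is living and takes 1/6.
Pilar is living and takes 1/6.
Mateo is living and takes 1/3.
Nieves is living and takes 1/3.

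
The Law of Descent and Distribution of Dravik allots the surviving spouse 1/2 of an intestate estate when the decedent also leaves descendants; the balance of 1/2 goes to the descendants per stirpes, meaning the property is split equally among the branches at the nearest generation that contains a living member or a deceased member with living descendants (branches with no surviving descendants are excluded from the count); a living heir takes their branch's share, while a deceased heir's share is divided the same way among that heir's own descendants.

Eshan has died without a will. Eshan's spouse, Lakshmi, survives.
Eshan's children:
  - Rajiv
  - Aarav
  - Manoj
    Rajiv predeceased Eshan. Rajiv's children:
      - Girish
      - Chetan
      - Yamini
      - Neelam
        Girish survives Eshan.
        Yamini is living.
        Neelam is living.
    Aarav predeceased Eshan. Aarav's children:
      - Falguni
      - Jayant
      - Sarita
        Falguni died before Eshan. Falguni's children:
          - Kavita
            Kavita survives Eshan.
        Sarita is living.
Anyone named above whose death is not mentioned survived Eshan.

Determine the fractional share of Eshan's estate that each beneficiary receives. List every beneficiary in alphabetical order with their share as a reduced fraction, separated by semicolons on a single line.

Lakshmi, as surviving spouse, takes 1/2.
The remaining 1/2 passes to Eshan's descendants per stirpes.
The 1/2 is divided into 3 equal shares of 1/6 among Rajiv, Aarav, Manoj.
Rajiv predeceased; the 1/6 allotted to Rajiv's branch passes to Rajiv's issue by representation.
The 1/6 is divided into 4 equal shares of 1/24 among Girish, Chetan, Yamini, Neelam.
Girish is living and takes 1/24.
Chetan is living and takes 1/24.
Yamini is living and takes 1/24.
Neelam is living and takes 1/24.
Aarav predeceased; the 1/6 allotted to Aarav's branch passes to Aarav's issue by representation.
The 1/6 is divided into 3 equal shares of 1/18 among Falguni, Jayant, Sarita.
Falguni predeceased; the 1/18 allotted to Falguni's branch passes to Falguni's issue by representation.
Kavita is the sole taker at this level and receives the full 1/18.
Jayant is living and takes 1/18.
Sarita is living and takes 1/18.
Manoj is living and takes 1/6.

Chetan 1/24; Girish 1/24; Jayant 1/18; Kavita 1/18; Lakshmi 1/2; Manoj 1/6; Neelam 1/24; Sarita 1/18; Yamini 1/24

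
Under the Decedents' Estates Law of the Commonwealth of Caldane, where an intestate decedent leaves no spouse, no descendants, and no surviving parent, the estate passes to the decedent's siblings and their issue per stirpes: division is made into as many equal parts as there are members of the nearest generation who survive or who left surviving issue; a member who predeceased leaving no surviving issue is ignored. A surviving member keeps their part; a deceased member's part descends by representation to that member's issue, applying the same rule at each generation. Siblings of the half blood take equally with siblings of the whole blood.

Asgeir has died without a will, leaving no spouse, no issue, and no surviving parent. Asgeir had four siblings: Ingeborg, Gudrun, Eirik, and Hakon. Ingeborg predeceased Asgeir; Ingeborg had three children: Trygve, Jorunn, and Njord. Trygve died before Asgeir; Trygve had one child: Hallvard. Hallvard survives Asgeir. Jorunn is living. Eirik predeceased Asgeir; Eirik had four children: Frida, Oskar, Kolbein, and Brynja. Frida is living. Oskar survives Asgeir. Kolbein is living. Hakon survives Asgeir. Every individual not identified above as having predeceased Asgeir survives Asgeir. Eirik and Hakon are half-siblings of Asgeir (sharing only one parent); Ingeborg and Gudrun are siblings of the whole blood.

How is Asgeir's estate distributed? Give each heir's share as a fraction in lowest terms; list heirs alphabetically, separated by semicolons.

No spouse, descendants, or parent survives, so the estate passes to Asgeir's siblings per stirpes.
Half-blood and whole-blood siblings take equally under the stated rule.
The estate is divided into 4 equal shares of 1/4 among Ingeborg, Gudrun, Eirik, Hakon.
Ingeborg predeceased; the 1/4 allotted to Ingeborg's branch passes to Ingeborg's issue by representation.
The 1/4 is divided into 3 equal shares of 1/12 among Trygve, Jorunn, Njord.
Trygve predeceased; the 1/12 allotted to Trygve's branch passes to Trygve's issue by representation.
Hallvard is the sole taker at this level and receives the full 1/12.
Jorunn is living and takes 1/12.
Njord is living and takes 1/12.
Gudrun is living and takes 1/4.
Eirik predeceased; the 1/4 allotted to Eirik's branch passes to Eirik's issue by representation.
The 1/4 is divided into 4 equal shares of 1/16 among Frida, Oskar, Kolbein, Brynja.
Frida is living and takes 1/16.
Oskar is living and takes 1/16.
Kolbein is living and takes 1/16.
Brynja is living and takes 1/16.
Hakon is living and takes 1/4.

Brynja 1/16; Frida 1/16; Gudrun 1/4; Hakon 1/4; Hallvard 1/12; Jorunn 1/12; Kolbein 1/16; Njord 1/12; Oskar 1/16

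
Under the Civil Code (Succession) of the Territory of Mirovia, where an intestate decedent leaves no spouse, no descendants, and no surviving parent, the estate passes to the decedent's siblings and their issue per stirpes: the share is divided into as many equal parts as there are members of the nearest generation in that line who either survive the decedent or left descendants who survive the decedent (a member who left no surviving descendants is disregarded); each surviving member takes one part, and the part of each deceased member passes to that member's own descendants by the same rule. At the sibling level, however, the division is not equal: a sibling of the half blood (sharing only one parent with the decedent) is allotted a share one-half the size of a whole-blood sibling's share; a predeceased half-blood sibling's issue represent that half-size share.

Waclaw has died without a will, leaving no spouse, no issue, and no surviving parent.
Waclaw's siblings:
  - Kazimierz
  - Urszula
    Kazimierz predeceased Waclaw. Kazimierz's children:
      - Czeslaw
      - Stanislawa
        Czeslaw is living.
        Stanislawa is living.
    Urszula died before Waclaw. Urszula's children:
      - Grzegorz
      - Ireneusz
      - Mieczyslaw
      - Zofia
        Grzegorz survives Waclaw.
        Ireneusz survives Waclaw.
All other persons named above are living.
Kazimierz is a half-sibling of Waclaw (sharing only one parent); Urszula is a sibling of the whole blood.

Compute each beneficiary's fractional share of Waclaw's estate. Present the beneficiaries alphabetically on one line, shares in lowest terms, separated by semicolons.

No spouse, descendants, or parent survives, so the estate passes to Waclaw's siblings per stirpes.
Half-blood siblings count for one-half the weight of whole-blood siblings at the initial division.
Dividing 1 in proportion to weights (total weight 3/2): Kazimierz (weight 1/2) → 1/3; Urszula (weight 1) → 2/3.
Kazimierz predeceased; the 1/3 allotted to Kazimierz's branch passes to Kazimierz's issue by representation.
The 1/3 is divided into 2 equal shares of 1/6 among Czeslaw, Stanislawa.
Czeslaw is living and takes 1/6.
Stanislawa is living and takes 1/6.
Urszula predeceased; the 2/3 allotted to Urszula's branch passes to Urszula's issue by representation.
The 2/3 is divided into 4 equal shares of 1/6 among Grzegorz, Ireneusz, Mieczyslaw, Zofia.
Grzegorz is living and takes 1/6.
Ireneusz is living and takes 1/6.
Mieczyslaw is living and takes 1/6.
Zofia is living and takes 1/6.

Czeslaw 1/6; Grzegorz 1/6; Ireneusz 1/6; Mieczyslaw 1/6; Stanislawa 1/6; Zofia 1/6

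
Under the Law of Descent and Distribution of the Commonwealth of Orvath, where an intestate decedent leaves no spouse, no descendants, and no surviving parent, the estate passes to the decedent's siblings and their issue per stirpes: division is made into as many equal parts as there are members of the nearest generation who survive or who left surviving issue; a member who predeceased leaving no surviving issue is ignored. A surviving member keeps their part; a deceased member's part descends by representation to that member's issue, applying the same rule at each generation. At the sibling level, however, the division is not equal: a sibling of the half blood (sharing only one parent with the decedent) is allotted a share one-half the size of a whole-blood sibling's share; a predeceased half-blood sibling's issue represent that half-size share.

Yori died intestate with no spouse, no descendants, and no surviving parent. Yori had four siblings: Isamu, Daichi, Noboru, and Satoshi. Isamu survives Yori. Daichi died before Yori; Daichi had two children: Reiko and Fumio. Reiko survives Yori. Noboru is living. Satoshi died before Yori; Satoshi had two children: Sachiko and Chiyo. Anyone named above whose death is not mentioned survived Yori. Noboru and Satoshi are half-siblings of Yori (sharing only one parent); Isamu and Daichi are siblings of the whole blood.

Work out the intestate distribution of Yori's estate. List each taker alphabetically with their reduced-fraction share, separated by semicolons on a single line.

No spouse, descendants, or parent survives, so the estate passes to Yori's siblings per stirpes.
Half-blood siblings count for one-half the weight of whole-blood siblings at the initial division.
Dividing 1 in proportion to weights (total weight 3): Isamu (weight 1) → 1/3; Daichi (weight 1) → 1/3; Noboru (weight 1/2) → 1/6; Satoshi (weight 1/2) → 1/6.
Isamu is living and takes 1/3.
Daichi predeceased; the 1/3 allotted to Daichi's branch passes to Daichi's issue by representation.
The 1/3 is divided into 2 equal shares of 1/6 among Reiko, Fumio.
Reiko is living and takes 1/6.
Fumio is living and takes 1/6.
Noboru is living and takes 1/6.
Satoshi predeceased; the 1/6 allotted to Satoshi's branch passes to Satoshi's issue by representation.
The 1/6 is divided into 2 equal shares of 1/12 among Sachiko, Chiyo.
Sachiko is living and takes 1/12.
Chiyo is living and takes 1/12.

Chiyo 1/12; Fumio 1/6; Isamu 1/3; Noboru 1/6; Reiko 1/6; Sachiko 1/12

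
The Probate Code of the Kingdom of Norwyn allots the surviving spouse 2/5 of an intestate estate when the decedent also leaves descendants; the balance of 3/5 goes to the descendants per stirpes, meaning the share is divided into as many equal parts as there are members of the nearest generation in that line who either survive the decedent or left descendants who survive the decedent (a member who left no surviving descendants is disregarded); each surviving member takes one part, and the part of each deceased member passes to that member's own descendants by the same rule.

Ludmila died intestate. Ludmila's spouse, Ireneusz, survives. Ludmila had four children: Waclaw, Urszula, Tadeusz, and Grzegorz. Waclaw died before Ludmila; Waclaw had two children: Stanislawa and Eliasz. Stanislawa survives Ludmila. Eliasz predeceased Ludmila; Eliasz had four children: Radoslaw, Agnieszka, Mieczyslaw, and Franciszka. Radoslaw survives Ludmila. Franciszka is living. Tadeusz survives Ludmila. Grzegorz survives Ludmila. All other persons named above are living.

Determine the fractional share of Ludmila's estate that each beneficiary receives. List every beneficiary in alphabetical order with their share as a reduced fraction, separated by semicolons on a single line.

Agnieszka 3/160; Franciszka 3/160; Grzegorz 3/20; Ireneusz 2/5; Mieczyslaw 3/160; Radoslaw 3/160; Stanislawa 3/40; Tadeusz 3/20; Urszula 3/20

Ireneusz, as surviving spouse, takes 2/5.
The remaining 3/5 passes to Ludmila's descendants per stirpes.
The 3/5 is divided into 4 equal shares of 3/20 among Waclaw, Urszula, Tadeusz, Grzegorz.
Waclaw predeceased; the 3/20 allotted to Waclaw's branch passes to Waclaw's issue by representation.
The 3/20 is divided into 2 equal shares of 3/40 among Stanislawa, Eliasz.
Stanislawa is living and takes 3/40.
Eliasz predeceased; the 3/40 allotted to Eliasz's branch passes to Eliasz's issue by representation.
The 3/40 is divided into 4 equal shares of 3/160 among Radoslaw, Agnieszka, Mieczyslaw, Franciszka.
Radoslaw is living and takes 3/160.
Agnieszka is living and takes 3/160.
Mieczyslaw is living and takes 3/160.
Franciszka is living and takes 3/160.
Urszula is living and takes 3/20.
Tadeusz is living and takes 3/20.
Grzegorz is living and takes 3/20.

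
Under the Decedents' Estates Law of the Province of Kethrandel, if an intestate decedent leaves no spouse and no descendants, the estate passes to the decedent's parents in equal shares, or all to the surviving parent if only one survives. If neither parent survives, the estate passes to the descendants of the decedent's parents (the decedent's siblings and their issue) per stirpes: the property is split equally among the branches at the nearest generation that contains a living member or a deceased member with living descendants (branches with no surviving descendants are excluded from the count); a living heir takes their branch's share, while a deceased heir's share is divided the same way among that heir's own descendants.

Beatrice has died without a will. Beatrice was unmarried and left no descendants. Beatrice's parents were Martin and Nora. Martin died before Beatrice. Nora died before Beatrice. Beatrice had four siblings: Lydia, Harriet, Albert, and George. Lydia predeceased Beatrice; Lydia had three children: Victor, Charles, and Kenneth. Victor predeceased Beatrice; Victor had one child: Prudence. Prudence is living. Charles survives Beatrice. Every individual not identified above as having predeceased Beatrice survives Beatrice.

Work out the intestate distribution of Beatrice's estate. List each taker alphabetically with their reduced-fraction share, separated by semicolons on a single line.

Albert 1/4; Charles 1/12; George 1/4; Harriet 1/4; Kenneth 1/12; Prudence 1/12

Neither parent survives and there are no descendants, so the estate passes to Beatrice's siblings and their issue per stirpes.
The estate is divided into 4 equal shares of 1/4 among Lydia, Harriet, Albert, George.
Lydia predeceased; the 1/4 allotted to Lydia's branch passes to Lydia's issue by representation.
The 1/4 is divided into 3 equal shares of 1/12 among Victor, Charles, Kenneth.
Victor predeceased; the 1/12 allotted to Victor's branch passes to Victor's issue by representation.
Prudence is the sole taker at this level and receives the full 1/12.
Charles is living and takes 1/12.
Kenneth is living and takes 1/12.
Harriet is living and takes 1/4.
Albert is living and takes 1/4.
George is living and takes 1/4.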